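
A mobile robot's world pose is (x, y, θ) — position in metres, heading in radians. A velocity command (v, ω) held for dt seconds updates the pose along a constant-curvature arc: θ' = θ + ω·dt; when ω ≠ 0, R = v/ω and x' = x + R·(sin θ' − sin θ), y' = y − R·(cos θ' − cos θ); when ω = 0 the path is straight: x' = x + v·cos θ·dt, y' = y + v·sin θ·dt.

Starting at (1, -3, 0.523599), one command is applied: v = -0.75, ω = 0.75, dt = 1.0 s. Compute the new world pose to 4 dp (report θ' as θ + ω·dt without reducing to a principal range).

θ' = 0.5236 + 0.75·1.0 = 1.2736
R = v/ω = -0.75/0.75 = -1.0000
x' = 1 + -1.0000·(sin 1.2736 − sin 0.5236) = 0.5438
y' = -3 − -1.0000·(cos 1.2736 − cos 0.5236) = -3.5732

(0.5438, -3.5732, 1.2736)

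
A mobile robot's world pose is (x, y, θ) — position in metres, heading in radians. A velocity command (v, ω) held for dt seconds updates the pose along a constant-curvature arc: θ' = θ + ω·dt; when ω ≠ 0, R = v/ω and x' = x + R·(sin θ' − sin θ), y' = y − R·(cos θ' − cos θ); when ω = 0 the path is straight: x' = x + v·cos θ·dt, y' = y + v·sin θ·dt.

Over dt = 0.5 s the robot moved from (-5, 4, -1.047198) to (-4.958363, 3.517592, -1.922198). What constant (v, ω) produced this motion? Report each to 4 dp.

v = 1.0000, ω = -1.7500

Δθ = -1.922198 − -1.047198 = -0.875000
ω = Δθ/dt = -0.875000/0.5 = -1.7500
R = −Δy/(cos θ' − cos θ) = -0.5714
v = R·ω = -0.5714·-1.7500 = 1.0000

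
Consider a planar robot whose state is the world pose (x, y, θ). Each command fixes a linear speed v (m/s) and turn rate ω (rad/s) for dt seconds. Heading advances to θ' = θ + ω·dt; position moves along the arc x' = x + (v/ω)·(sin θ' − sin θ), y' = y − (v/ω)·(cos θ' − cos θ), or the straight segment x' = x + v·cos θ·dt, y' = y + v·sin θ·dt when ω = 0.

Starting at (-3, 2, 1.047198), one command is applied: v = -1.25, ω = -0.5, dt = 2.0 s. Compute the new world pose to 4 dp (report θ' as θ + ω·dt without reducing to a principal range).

(-5.0471, 0.7528, 0.0472)

θ' = 1.0472 + -0.5·2.0 = 0.0472
R = v/ω = -1.25/-0.5 = 2.5000
x' = -3 + 2.5000·(sin 0.0472 − sin 1.0472) = -5.0471
y' = 2 − 2.5000·(cos 0.0472 − cos 1.0472) = 0.7528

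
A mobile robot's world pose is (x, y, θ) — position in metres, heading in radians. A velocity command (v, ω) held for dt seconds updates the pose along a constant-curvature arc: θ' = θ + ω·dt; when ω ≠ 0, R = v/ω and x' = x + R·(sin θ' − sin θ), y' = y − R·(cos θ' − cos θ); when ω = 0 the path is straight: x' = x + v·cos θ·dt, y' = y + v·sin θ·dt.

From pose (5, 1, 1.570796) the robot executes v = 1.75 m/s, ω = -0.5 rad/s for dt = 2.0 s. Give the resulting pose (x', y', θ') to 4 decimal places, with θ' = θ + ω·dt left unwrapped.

θ' = 1.5708 + -0.5·2.0 = 0.5708
R = v/ω = 1.75/-0.5 = -3.5000
x' = 5 + -3.5000·(sin 0.5708 − sin 1.5708) = 6.6089
y' = 1 − -3.5000·(cos 0.5708 − cos 1.5708) = 3.9451

(6.6089, 3.9451, 0.5708)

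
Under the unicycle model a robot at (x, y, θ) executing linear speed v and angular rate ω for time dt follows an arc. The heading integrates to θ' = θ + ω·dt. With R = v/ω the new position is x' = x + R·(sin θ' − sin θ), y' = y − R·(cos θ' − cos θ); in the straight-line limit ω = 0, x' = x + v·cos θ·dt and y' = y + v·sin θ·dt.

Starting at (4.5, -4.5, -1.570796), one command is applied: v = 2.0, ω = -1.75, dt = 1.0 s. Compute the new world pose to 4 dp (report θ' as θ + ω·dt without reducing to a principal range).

(3.1534, -5.6246, -3.3208)

θ' = -1.5708 + -1.75·1.0 = -3.3208
R = v/ω = 2.0/-1.75 = -1.1429
x' = 4.5 + -1.1429·(sin -3.3208 − sin -1.5708) = 3.1534
y' = -4.5 − -1.1429·(cos -3.3208 − cos -1.5708) = -5.6246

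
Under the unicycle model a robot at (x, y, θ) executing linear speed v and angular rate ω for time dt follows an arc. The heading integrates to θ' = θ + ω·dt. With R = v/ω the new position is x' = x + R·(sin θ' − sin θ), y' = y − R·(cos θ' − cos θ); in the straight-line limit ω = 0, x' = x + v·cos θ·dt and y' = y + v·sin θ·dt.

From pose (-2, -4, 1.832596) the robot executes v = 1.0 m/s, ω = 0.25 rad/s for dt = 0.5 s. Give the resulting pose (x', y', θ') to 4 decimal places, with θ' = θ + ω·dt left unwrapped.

(-2.1592, -3.5264, 1.9576)

θ' = 1.8326 + 0.25·0.5 = 1.9576
R = v/ω = 1.0/0.25 = 4.0000
x' = -2 + 4.0000·(sin 1.9576 − sin 1.8326) = -2.1592
y' = -4 − 4.0000·(cos 1.9576 − cos 1.8326) = -3.5264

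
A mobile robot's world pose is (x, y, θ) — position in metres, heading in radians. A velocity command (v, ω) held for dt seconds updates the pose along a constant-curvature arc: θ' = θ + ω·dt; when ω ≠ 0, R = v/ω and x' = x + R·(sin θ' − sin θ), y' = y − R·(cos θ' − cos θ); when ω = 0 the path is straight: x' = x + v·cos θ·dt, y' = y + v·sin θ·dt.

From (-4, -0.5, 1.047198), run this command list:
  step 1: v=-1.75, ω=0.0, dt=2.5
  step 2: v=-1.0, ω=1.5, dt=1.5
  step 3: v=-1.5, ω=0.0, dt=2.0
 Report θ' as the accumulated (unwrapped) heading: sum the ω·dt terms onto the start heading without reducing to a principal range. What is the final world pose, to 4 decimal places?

step 1: θ'=1.0472 (straight) → pose (-6.1875, -4.2889, 1.0472)
step 2: θ'=3.2972 (R=-0.6667) → pose (-5.5068, -5.2808, 3.2972)
step 3: θ'=3.2972 (straight) → pose (-2.5431, -4.8159, 3.2972)

(-2.5431, -4.8159, 3.2972)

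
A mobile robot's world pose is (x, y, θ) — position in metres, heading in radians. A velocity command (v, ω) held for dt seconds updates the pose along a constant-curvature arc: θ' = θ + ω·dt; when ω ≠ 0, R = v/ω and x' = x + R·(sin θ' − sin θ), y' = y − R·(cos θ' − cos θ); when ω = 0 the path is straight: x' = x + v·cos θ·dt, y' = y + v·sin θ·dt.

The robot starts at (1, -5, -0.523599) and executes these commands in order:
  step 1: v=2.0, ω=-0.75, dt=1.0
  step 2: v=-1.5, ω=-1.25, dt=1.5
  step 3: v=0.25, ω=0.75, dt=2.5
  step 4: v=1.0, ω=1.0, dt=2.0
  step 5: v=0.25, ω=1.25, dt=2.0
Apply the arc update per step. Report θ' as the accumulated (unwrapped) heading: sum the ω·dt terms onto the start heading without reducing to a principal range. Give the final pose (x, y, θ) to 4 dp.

(4.5217, -5.5140, 3.2264)

step 1: θ'=-1.2736 (R=-2.6667) → pose (2.2164, -6.5285, -1.2736)
step 2: θ'=-3.1486 (R=1.2000) → pose (3.3722, -4.9771, -3.1486)
step 3: θ'=-1.2736 (R=0.3333) → pose (3.0512, -5.4080, -1.2736)
step 4: θ'=0.7264 (R=1.0000) → pose (4.6715, -5.8628, 0.7264)
step 5: θ'=3.2264 (R=0.2000) → pose (4.5217, -5.5140, 3.2264)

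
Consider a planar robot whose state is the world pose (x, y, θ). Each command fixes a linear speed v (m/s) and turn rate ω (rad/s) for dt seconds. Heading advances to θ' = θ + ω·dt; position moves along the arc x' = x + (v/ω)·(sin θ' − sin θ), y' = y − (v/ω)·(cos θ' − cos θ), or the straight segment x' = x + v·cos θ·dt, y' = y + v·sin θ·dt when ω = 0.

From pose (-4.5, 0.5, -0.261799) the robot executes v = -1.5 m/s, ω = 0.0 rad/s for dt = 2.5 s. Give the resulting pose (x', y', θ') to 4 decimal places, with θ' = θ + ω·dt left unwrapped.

θ' = -0.2618 + 0.0·2.5 = -0.2618
ω = 0 → straight: x' = -4.5 + -1.5·cos(-0.2618)·2.5 = -8.1222
y' = 0.5 + -1.5·sin(-0.2618)·2.5 = 1.4706

(-8.1222, 1.4706, -0.2618)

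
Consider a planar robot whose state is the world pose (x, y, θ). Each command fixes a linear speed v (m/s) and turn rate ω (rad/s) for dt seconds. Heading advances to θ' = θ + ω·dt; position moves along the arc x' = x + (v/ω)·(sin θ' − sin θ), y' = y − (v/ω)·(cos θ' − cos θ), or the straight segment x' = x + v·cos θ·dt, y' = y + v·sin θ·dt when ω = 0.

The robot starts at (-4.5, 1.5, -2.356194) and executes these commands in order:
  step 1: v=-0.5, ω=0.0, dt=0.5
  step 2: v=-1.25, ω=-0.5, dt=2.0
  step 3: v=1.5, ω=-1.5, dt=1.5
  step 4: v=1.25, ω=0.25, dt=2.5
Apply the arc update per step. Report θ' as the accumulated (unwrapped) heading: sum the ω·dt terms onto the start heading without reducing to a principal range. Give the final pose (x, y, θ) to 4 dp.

step 1: θ'=-2.3562 (straight) → pose (-4.3232, 1.6768, -2.3562)
step 2: θ'=-3.3562 (R=2.5000) → pose (-2.0231, 2.3517, -3.3562)
step 3: θ'=-5.6062 (R=-1.0000) → pose (-2.4366, 4.1082, -5.6062)
step 4: θ'=-4.9812 (R=5.0000) → pose (-0.7484, 6.6776, -4.9812)

(-0.7484, 6.6776, -4.9812)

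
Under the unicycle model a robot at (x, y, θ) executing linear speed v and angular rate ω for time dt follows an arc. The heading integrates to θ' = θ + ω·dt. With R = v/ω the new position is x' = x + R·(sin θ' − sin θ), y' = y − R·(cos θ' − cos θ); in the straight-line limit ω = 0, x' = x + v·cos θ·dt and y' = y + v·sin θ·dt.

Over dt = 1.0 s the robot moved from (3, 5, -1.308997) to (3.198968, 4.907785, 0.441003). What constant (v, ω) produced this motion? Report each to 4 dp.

Δθ = 0.441003 − -1.308997 = 1.750000
ω = Δθ/dt = 1.750000/1.0 = 1.7500
R = Δx/(sin θ' − sin θ) = 0.1429
v = R·ω = 0.1429·1.7500 = 0.2500

v = 0.2500, ω = 1.7500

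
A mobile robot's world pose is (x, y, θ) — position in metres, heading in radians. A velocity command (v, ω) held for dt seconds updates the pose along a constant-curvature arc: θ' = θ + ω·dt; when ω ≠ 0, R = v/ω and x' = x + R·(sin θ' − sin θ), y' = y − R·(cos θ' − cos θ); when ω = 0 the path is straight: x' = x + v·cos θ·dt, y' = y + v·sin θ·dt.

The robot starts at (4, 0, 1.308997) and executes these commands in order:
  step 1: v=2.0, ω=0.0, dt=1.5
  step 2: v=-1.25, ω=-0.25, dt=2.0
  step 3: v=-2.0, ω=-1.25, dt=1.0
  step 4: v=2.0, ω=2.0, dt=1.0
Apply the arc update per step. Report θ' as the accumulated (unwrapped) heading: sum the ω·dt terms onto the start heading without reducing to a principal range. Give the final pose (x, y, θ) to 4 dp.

(3.1509, 1.2907, 1.5590)

step 1: θ'=1.3090 (straight) → pose (4.7765, 2.8978, 1.3090)
step 2: θ'=0.8090 (R=5.0000) → pose (3.5648, 0.7407, 0.8090)
step 3: θ'=-0.4410 (R=1.6000) → pose (1.7241, 0.3982, -0.4410)
step 4: θ'=1.5590 (R=1.0000) → pose (3.1509, 1.2907, 1.5590)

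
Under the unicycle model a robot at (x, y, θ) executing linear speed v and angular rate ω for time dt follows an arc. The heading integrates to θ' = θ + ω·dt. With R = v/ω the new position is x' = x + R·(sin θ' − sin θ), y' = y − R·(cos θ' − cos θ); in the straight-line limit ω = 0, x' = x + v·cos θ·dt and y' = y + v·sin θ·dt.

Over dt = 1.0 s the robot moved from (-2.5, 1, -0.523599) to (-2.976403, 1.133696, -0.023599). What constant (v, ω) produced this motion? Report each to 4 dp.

Δθ = -0.023599 − -0.523599 = 0.500000
ω = Δθ/dt = 0.500000/1.0 = 0.5000
R = Δx/(sin θ' − sin θ) = -1.0000
v = R·ω = -1.0000·0.5000 = -0.5000

v = -0.5000, ω = 0.5000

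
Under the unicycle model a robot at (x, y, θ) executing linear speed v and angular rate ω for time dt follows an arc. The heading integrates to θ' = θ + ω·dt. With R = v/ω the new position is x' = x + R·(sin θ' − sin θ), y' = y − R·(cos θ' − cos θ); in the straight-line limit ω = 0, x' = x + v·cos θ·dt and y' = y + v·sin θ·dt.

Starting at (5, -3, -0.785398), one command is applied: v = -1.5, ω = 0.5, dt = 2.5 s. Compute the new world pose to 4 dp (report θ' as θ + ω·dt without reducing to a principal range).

θ' = -0.7854 + 0.5·2.5 = 0.4646
R = v/ω = -1.5/0.5 = -3.0000
x' = 5 + -3.0000·(sin 0.4646 − sin -0.7854) = 1.5345
y' = -3 − -3.0000·(cos 0.4646 − cos -0.7854) = -2.4393

(1.5345, -2.4393, 0.4646)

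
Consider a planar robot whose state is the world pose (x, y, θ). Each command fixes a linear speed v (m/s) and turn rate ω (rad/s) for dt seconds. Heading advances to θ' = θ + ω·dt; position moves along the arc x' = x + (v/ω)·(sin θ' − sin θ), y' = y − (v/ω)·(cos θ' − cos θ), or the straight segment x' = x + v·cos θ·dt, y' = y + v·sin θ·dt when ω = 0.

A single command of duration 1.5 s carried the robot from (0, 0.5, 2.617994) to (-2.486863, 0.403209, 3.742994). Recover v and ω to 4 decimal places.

v = 1.7500, ω = 0.7500

Δθ = 3.742994 − 2.617994 = 1.125000
ω = Δθ/dt = 1.125000/1.5 = 0.7500
R = Δx/(sin θ' − sin θ) = 2.3333
v = R·ω = 2.3333·0.7500 = 1.7500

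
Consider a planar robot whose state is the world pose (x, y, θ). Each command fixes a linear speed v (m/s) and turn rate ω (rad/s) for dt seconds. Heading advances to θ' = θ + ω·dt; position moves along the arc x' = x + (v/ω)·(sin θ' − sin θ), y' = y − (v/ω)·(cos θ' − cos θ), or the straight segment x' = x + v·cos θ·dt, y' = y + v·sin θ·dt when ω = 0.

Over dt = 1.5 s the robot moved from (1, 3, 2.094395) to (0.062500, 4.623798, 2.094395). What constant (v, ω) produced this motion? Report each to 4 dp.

v = 1.2500, ω = 0.0000

Δθ = 2.094395 − 2.094395 = 0.000000
ω = Δθ/dt = 0.000000/1.5 = 0.0000
ω = 0 → v = (Δx·cos θ + Δy·sin θ)/dt = 1.2500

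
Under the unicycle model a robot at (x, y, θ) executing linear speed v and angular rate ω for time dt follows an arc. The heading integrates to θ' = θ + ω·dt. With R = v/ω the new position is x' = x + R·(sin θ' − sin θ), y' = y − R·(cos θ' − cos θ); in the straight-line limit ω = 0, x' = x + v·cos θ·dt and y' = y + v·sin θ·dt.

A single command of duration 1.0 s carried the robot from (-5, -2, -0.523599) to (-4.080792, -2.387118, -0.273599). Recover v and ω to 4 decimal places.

v = 1.0000, ω = 0.2500

Δθ = -0.273599 − -0.523599 = 0.250000
ω = Δθ/dt = 0.250000/1.0 = 0.2500
R = Δx/(sin θ' − sin θ) = 4.0000
v = R·ω = 4.0000·0.2500 = 1.0000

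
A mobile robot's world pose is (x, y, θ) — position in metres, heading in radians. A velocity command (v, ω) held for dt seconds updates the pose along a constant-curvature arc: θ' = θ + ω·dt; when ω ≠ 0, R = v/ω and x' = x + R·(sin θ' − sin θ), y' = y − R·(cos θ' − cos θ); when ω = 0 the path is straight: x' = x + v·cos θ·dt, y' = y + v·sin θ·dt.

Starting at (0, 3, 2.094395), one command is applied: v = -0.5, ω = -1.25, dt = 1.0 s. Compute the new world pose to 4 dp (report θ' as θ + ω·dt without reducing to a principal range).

θ' = 2.0944 + -1.25·1.0 = 0.8444
R = v/ω = -0.5/-1.25 = 0.4000
x' = 0 + 0.4000·(sin 0.8444 − sin 2.0944) = -0.0474
y' = 3 − 0.4000·(cos 0.8444 − cos 2.0944) = 2.5343

(-0.0474, 2.5343, 0.8444)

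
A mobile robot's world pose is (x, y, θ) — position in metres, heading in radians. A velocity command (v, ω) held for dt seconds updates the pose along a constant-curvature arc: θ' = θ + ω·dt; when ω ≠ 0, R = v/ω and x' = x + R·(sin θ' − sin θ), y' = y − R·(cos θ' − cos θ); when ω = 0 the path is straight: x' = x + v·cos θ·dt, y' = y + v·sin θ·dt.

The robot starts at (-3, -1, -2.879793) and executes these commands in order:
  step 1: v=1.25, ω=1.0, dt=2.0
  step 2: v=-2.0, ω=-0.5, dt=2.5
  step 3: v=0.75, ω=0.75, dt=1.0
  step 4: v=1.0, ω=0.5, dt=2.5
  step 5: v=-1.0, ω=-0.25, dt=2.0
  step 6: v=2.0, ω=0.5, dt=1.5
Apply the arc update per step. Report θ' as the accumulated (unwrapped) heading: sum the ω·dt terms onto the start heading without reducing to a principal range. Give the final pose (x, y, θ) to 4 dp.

(-1.3803, -0.6619, 0.1202)

step 1: θ'=-0.8798 (R=1.2500) → pose (-3.6397, -3.0040, -0.8798)
step 2: θ'=-2.1298 (R=4.0000) → pose (-3.9485, 1.6665, -2.1298)
step 3: θ'=-1.3798 (R=1.0000) → pose (-4.0825, 0.9464, -1.3798)
step 4: θ'=-0.1298 (R=2.0000) → pose (-2.3777, -0.6571, -0.1298)
step 5: θ'=-0.6298 (R=4.0000) → pose (-4.2159, 0.0766, -0.6298)
step 6: θ'=0.1202 (R=4.0000) → pose (-1.3803, -0.6619, 0.1202)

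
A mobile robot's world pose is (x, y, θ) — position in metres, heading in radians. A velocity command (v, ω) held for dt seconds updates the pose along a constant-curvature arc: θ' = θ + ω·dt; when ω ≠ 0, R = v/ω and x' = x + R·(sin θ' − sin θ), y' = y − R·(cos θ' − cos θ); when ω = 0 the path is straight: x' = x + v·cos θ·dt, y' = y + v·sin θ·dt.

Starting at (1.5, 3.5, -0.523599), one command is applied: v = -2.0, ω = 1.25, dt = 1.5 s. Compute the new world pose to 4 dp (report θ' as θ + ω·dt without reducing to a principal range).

(-0.8616, 2.4626, 1.3514)

θ' = -0.5236 + 1.25·1.5 = 1.3514
R = v/ω = -2.0/1.25 = -1.6000
x' = 1.5 + -1.6000·(sin 1.3514 − sin -0.5236) = -0.8616
y' = 3.5 − -1.6000·(cos 1.3514 − cos -0.5236) = 2.4626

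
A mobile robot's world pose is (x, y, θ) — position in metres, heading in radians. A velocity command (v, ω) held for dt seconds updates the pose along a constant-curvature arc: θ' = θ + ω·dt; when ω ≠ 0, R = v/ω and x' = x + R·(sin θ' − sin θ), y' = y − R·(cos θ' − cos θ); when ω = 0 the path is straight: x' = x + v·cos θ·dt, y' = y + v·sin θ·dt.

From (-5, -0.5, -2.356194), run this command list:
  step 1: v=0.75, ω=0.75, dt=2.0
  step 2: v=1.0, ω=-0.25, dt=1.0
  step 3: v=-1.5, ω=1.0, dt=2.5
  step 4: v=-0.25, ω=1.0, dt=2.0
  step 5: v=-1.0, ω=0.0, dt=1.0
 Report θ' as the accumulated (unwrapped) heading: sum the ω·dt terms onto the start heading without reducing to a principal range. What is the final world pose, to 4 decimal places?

step 1: θ'=-0.8562 (R=1.0000) → pose (-5.0482, -1.8624, -0.8562)
step 2: θ'=-1.1062 (R=-4.0000) → pose (-4.4937, -2.6914, -1.1062)
step 3: θ'=1.3938 (R=-1.5000) → pose (-7.3112, -3.0994, 1.3938)
step 4: θ'=3.3938 (R=-0.2500) → pose (-7.0027, -3.3855, 3.3938)
step 5: θ'=3.3938 (straight) → pose (-6.0344, -3.1360, 3.3938)

(-6.0344, -3.1360, 3.3938)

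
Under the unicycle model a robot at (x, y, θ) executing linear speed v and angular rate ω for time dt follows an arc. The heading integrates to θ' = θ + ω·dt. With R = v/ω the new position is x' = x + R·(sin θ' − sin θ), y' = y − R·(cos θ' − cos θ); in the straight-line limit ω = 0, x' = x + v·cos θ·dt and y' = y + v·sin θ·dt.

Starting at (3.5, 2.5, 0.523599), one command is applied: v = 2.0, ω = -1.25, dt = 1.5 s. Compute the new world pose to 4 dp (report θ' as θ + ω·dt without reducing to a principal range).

θ' = 0.5236 + -1.25·1.5 = -1.3514
R = v/ω = 2.0/-1.25 = -1.6000
x' = 3.5 + -1.6000·(sin -1.3514 − sin 0.5236) = 5.8616
y' = 2.5 − -1.6000·(cos -1.3514 − cos 0.5236) = 1.4626

(5.8616, 1.4626, -1.3514)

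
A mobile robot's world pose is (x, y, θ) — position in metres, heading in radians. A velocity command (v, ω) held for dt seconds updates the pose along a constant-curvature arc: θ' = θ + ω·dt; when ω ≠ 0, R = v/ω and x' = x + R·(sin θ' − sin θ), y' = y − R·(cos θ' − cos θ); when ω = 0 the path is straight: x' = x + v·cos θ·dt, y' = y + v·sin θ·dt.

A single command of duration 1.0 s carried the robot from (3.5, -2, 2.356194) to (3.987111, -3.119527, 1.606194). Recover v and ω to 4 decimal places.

v = -1.2500, ω = -0.7500

Δθ = 1.606194 − 2.356194 = -0.750000
ω = Δθ/dt = -0.750000/1.0 = -0.7500
R = −Δy/(cos θ' − cos θ) = 1.6667
v = R·ω = 1.6667·-0.7500 = -1.2500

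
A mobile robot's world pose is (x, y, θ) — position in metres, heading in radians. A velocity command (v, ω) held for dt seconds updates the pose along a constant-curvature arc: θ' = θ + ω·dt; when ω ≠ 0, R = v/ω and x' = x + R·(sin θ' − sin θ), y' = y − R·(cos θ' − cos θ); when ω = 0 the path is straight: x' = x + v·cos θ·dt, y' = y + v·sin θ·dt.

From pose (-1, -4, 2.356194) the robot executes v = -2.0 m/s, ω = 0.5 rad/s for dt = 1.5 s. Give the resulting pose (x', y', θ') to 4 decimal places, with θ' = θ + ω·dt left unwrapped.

(1.6869, -5.1691, 3.1062)

θ' = 2.3562 + 0.5·1.5 = 3.1062
R = v/ω = -2.0/0.5 = -4.0000
x' = -1 + -4.0000·(sin 3.1062 − sin 2.3562) = 1.6869
y' = -4 − -4.0000·(cos 3.1062 − cos 2.3562) = -5.1691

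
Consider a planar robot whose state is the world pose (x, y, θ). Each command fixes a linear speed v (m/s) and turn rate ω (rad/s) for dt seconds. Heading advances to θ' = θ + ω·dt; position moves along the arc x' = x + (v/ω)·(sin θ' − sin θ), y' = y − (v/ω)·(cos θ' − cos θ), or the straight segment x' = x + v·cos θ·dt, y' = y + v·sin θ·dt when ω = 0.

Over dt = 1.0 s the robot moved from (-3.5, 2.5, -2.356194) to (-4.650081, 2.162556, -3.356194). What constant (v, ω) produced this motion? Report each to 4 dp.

v = 1.2500, ω = -1.0000

Δθ = -3.356194 − -2.356194 = -1.000000
ω = Δθ/dt = -1.000000/1.0 = -1.0000
R = Δx/(sin θ' − sin θ) = -1.2500
v = R·ω = -1.2500·-1.0000 = 1.2500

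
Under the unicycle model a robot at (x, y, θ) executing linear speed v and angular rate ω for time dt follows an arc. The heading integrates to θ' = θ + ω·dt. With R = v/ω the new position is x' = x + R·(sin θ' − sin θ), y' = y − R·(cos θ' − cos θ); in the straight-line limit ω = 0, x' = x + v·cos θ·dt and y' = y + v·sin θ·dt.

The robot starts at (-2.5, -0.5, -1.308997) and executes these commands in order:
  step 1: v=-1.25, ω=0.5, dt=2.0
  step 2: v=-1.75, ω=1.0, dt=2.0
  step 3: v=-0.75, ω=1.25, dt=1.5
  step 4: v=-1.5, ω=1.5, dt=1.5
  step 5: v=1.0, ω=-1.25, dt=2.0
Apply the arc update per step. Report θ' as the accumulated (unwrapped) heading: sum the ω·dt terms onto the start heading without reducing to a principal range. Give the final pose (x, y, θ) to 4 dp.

step 1: θ'=-0.3090 (R=-2.5000) → pose (-4.1546, 1.2346, -0.3090)
step 2: θ'=1.6910 (R=-1.7500) → pose (-6.4241, -0.6424, 1.6910)
step 3: θ'=3.5660 (R=-0.6000) → pose (-5.5814, -1.1172, 3.5660)
step 4: θ'=5.8160 (R=-1.0000) → pose (-5.5428, 0.6869, 5.8160)
step 5: θ'=3.3160 (R=-0.8000) → pose (-5.7643, -0.8153, 3.3160)

(-5.7643, -0.8153, 3.3160)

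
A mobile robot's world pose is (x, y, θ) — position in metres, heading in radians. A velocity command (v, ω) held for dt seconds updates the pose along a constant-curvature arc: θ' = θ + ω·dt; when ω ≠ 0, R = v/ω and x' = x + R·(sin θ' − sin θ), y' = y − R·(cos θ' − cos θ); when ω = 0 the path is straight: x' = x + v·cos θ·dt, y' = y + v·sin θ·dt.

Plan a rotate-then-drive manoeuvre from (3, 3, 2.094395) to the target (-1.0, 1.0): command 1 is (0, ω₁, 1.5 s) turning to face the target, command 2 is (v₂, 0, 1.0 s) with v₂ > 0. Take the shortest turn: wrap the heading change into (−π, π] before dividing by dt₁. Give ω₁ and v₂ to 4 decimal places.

heading to target = atan2(1−3, -1−3) = -2.6779
Δθ = wrap(-2.6779 − 2.0944) = 1.5108; ω₁ = Δθ/dt₁ = 1.0072
distance = √((-1−3)² + (1−3)²) = 4.4721; v₂ = distance/dt₂ = 4.4721

ω₁ = 1.0072, v₂ = 4.4721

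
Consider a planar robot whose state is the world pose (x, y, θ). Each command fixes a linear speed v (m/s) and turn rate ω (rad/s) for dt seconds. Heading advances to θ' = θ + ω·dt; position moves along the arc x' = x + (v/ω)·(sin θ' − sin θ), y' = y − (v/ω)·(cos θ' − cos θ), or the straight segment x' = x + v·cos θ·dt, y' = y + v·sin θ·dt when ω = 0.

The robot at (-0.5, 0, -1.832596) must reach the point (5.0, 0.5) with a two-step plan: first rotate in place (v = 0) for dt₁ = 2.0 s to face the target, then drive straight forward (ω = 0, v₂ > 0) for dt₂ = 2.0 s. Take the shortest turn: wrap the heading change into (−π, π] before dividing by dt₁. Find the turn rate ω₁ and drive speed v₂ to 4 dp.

heading to target = atan2(0.5−0, 5−-0.5) = 0.0907
Δθ = wrap(0.0907 − -1.8326) = 1.9233; ω₁ = Δθ/dt₁ = 0.9616
distance = √((5−-0.5)² + (0.5−0)²) = 5.5227; v₂ = distance/dt₂ = 2.7613

ω₁ = 0.9616, v₂ = 2.7613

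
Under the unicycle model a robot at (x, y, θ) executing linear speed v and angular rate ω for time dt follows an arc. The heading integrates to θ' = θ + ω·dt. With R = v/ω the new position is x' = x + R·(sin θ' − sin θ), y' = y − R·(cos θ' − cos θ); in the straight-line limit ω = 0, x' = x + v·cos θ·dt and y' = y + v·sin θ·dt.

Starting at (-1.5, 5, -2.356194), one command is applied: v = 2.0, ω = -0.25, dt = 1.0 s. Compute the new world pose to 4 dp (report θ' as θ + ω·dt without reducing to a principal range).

(-3.0754, 3.7763, -2.6062)

θ' = -2.3562 + -0.25·1.0 = -2.6062
R = v/ω = 2.0/-0.25 = -8.0000
x' = -1.5 + -8.0000·(sin -2.6062 − sin -2.3562) = -3.0754
y' = 5 − -8.0000·(cos -2.6062 − cos -2.3562) = 3.7763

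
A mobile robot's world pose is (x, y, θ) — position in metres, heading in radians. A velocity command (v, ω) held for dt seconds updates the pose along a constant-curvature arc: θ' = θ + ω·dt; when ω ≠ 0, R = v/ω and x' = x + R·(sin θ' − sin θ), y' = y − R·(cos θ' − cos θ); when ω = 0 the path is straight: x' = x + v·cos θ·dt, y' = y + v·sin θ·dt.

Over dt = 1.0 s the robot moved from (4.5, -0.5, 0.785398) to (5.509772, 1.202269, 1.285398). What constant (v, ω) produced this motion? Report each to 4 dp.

Δθ = 1.285398 − 0.785398 = 0.500000
ω = Δθ/dt = 0.500000/1.0 = 0.5000
R = −Δy/(cos θ' − cos θ) = 4.0000
v = R·ω = 4.0000·0.5000 = 2.0000

v = 2.0000, ω = 0.5000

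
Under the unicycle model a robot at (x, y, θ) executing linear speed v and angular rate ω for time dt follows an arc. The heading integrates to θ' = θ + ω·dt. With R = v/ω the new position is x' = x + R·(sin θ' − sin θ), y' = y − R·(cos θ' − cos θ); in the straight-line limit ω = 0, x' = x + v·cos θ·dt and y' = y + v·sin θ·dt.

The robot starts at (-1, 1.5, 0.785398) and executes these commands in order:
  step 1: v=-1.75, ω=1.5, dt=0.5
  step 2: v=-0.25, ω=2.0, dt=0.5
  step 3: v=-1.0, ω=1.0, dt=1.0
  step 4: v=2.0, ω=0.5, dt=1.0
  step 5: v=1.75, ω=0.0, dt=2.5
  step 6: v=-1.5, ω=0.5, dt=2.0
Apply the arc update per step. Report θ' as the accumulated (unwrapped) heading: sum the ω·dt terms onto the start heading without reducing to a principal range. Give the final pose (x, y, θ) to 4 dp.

step 1: θ'=1.5354 (R=-1.1667) → pose (-1.3410, 0.7163, 1.5354)
step 2: θ'=2.5354 (R=-0.1250) → pose (-1.2873, 0.6092, 2.5354)
step 3: θ'=3.5354 (R=-1.0000) → pose (-0.3338, 0.5075, 3.5354)
step 4: θ'=4.0354 (R=4.0000) → pose (-1.9168, -0.6805, 4.0354)
step 5: θ'=4.0354 (straight) → pose (-4.6576, -4.0906, 4.0354)
step 6: θ'=5.0354 (R=-3.0000) → pose (-4.1511, -1.2590, 5.0354)

(-4.1511, -1.2590, 5.0354)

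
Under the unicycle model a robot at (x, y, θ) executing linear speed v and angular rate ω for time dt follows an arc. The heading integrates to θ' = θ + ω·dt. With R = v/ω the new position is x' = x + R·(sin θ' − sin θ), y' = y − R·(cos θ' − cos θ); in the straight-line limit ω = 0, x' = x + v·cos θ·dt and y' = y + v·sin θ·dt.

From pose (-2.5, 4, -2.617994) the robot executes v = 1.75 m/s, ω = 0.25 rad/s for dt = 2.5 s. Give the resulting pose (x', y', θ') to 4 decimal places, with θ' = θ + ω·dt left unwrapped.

θ' = -2.6180 + 0.25·2.5 = -1.9930
R = v/ω = 1.75/0.25 = 7.0000
x' = -2.5 + 7.0000·(sin -1.9930 − sin -2.6180) = -5.3853
y' = 4 − 7.0000·(cos -1.9930 − cos -2.6180) = 0.8062

(-5.3853, 0.8062, -1.9930)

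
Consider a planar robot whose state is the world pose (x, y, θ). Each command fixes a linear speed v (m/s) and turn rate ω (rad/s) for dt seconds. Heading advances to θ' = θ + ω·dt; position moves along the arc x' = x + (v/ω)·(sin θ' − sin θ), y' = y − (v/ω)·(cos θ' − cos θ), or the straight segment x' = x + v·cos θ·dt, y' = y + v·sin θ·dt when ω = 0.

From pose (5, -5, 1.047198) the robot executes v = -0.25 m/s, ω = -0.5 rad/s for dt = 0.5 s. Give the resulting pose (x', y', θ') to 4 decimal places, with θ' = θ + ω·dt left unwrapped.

(4.9247, -5.0994, 0.7972)

θ' = 1.0472 + -0.5·0.5 = 0.7972
R = v/ω = -0.25/-0.5 = 0.5000
x' = 5 + 0.5000·(sin 0.7972 − sin 1.0472) = 4.9247
y' = -5 − 0.5000·(cos 0.7972 − cos 1.0472) = -5.0994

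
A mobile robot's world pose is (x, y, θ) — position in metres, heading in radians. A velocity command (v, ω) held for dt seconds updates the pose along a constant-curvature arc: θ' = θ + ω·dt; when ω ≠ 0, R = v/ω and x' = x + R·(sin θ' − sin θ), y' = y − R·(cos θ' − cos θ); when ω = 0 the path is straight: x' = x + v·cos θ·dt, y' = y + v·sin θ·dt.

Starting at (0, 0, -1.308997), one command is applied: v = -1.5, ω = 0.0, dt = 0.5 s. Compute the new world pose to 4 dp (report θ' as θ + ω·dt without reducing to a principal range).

(-0.1941, 0.7244, -1.3090)

θ' = -1.3090 + 0.0·0.5 = -1.3090
ω = 0 → straight: x' = 0 + -1.5·cos(-1.3090)·0.5 = -0.1941
y' = 0 + -1.5·sin(-1.3090)·0.5 = 0.7244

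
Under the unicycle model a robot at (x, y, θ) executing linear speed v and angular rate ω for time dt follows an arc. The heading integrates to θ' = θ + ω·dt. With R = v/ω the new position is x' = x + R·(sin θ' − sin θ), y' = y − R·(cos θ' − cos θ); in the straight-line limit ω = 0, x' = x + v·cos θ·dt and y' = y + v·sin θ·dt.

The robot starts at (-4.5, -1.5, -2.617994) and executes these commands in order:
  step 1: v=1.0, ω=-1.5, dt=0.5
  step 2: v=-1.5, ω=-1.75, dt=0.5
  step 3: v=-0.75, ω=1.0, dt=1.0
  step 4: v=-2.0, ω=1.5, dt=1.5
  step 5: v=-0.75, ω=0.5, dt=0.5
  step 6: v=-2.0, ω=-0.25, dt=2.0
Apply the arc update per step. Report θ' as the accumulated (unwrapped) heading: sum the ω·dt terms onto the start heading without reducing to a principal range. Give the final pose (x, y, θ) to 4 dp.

step 1: θ'=-3.3680 (R=-0.6667) → pose (-4.9830, -1.5723, -3.3680)
step 2: θ'=-4.2430 (R=0.8571) → pose (-4.4109, -2.0198, -4.2430)
step 3: θ'=-3.2430 (R=-0.7500) → pose (-3.8180, -2.4267, -3.2430)
step 4: θ'=-0.9930 (R=-1.3333) → pose (-2.5661, -0.3720, -0.9930)
step 5: θ'=-0.7430 (R=-1.5000) → pose (-2.8079, -0.0866, -0.7430)
step 6: θ'=-1.2430 (R=8.0000) → pose (-4.9699, 3.2293, -1.2430)

(-4.9699, 3.2293, -1.2430)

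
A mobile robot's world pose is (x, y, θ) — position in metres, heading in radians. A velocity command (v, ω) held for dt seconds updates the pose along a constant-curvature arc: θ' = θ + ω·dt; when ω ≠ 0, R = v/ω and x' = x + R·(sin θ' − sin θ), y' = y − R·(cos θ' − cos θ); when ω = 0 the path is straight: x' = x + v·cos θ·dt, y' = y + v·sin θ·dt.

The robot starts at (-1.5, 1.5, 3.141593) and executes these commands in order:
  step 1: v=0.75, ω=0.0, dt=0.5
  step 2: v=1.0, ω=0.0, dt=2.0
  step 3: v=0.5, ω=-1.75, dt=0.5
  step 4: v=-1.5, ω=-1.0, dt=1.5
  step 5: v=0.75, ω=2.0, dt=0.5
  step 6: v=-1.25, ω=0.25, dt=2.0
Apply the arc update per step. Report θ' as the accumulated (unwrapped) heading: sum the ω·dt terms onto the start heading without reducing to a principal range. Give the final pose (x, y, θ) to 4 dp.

step 1: θ'=3.1416 (straight) → pose (-1.8750, 1.5000, 3.1416)
step 2: θ'=3.1416 (straight) → pose (-3.8750, 1.5000, 3.1416)
step 3: θ'=2.2666 (R=-0.2857) → pose (-4.0943, 1.6026, 2.2666)
step 4: θ'=0.7666 (R=1.5000) → pose (-4.2051, -0.4393, 0.7666)
step 5: θ'=1.7666 (R=0.3750) → pose (-4.0974, -0.0963, 1.7666)
step 6: θ'=2.2666 (R=-5.0000) → pose (-3.0306, -2.3285, 2.2666)

(-3.0306, -2.3285, 2.2666)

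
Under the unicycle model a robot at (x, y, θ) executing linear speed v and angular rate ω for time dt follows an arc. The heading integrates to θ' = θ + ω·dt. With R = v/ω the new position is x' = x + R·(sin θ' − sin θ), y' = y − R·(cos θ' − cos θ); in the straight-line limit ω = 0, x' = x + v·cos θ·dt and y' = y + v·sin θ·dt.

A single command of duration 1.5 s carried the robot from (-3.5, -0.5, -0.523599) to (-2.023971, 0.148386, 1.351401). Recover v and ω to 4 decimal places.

Δθ = 1.351401 − -0.523599 = 1.875000
ω = Δθ/dt = 1.875000/1.5 = 1.2500
R = Δx/(sin θ' − sin θ) = 1.0000
v = R·ω = 1.0000·1.2500 = 1.2500

v = 1.2500, ω = 1.2500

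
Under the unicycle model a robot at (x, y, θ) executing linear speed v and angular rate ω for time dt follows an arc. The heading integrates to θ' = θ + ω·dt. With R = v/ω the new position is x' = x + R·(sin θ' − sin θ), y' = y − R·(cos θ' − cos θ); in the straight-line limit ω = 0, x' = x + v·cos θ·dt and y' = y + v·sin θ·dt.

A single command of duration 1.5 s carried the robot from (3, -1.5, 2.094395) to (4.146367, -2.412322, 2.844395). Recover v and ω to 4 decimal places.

Δθ = 2.844395 − 2.094395 = 0.750000
ω = Δθ/dt = 0.750000/1.5 = 0.5000
R = Δx/(sin θ' − sin θ) = -2.0000
v = R·ω = -2.0000·0.5000 = -1.0000

v = -1.0000, ω = 0.5000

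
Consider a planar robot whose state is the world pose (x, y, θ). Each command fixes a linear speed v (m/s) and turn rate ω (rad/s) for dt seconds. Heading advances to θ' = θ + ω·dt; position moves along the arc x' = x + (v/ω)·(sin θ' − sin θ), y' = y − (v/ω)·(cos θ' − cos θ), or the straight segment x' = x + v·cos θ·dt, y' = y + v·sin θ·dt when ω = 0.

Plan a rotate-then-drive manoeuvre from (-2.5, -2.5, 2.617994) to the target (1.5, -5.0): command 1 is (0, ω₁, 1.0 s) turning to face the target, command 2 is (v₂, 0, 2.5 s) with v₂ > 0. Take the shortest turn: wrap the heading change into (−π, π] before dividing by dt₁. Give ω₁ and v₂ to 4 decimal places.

ω₁ = 3.1066, v₂ = 1.8868

heading to target = atan2(-5−-2.5, 1.5−-2.5) = -0.5586
Δθ = wrap(-0.5586 − 2.6180) = 3.1066; ω₁ = Δθ/dt₁ = 3.1066
distance = √((1.5−-2.5)² + (-5−-2.5)²) = 4.7170; v₂ = distance/dt₂ = 1.8868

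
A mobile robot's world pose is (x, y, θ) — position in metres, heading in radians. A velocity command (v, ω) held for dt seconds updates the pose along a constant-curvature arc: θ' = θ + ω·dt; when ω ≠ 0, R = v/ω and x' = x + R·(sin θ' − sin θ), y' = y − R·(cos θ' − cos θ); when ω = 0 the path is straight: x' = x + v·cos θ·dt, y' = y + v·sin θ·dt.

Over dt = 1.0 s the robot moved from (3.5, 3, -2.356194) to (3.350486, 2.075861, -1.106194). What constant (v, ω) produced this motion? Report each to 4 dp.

v = 1.0000, ω = 1.2500

Δθ = -1.106194 − -2.356194 = 1.250000
ω = Δθ/dt = 1.250000/1.0 = 1.2500
R = −Δy/(cos θ' − cos θ) = 0.8000
v = R·ω = 0.8000·1.2500 = 1.0000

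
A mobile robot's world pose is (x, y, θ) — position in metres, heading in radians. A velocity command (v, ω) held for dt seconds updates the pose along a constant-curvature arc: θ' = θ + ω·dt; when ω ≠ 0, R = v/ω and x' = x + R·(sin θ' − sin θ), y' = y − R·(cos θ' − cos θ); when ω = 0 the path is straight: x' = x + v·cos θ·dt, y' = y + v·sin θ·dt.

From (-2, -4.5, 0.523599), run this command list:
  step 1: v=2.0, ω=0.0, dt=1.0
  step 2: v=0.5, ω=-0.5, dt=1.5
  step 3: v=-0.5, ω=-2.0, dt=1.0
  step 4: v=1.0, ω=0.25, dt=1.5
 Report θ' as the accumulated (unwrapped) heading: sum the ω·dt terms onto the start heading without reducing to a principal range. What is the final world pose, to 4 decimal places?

(-0.3584, -4.3263, -1.8514)

step 1: θ'=0.5236 (straight) → pose (-0.2679, -3.5000, 0.5236)
step 2: θ'=-0.2264 (R=-1.0000) → pose (0.4565, -3.3915, -0.2264)
step 3: θ'=-2.2264 (R=0.2500) → pose (0.3145, -2.9955, -2.2264)
step 4: θ'=-1.8514 (R=4.0000) → pose (-0.3584, -4.3263, -1.8514)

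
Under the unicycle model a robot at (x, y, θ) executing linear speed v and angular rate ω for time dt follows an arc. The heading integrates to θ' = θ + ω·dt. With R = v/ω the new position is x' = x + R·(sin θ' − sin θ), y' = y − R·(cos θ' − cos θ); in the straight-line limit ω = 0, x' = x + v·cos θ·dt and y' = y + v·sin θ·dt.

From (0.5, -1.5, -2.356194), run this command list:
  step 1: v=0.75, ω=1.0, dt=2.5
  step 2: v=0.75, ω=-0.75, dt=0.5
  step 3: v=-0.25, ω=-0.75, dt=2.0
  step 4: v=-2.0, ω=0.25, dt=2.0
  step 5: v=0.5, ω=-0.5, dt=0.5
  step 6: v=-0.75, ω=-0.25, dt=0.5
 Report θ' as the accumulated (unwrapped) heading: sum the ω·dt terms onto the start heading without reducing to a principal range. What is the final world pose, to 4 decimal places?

(0.9463, 1.6624, -1.6062)

step 1: θ'=0.1438 (R=0.7500) → pose (1.1378, -2.7726, 0.1438)
step 2: θ'=-0.2312 (R=-1.0000) → pose (1.5103, -2.7889, -0.2312)
step 3: θ'=-1.7312 (R=0.3333) → pose (1.2576, -2.4112, -1.7312)
step 4: θ'=-1.2312 (R=-8.0000) → pose (0.9034, 1.5314, -1.2312)
step 5: θ'=-1.4812 (R=-1.0000) → pose (0.9565, 1.2878, -1.4812)
step 6: θ'=-1.6062 (R=3.0000) → pose (0.9463, 1.6624, -1.6062)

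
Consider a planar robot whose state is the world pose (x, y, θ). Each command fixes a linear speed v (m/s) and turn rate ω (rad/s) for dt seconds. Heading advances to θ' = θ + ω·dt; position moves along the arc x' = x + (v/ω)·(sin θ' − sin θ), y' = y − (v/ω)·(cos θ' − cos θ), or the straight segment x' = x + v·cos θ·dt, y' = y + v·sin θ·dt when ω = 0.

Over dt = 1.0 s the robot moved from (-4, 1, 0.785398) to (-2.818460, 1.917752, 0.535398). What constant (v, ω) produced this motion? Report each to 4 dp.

v = 1.5000, ω = -0.2500

Δθ = 0.535398 − 0.785398 = -0.250000
ω = Δθ/dt = -0.250000/1.0 = -0.2500
R = Δx/(sin θ' − sin θ) = -6.0000
v = R·ω = -6.0000·-0.2500 = 1.5000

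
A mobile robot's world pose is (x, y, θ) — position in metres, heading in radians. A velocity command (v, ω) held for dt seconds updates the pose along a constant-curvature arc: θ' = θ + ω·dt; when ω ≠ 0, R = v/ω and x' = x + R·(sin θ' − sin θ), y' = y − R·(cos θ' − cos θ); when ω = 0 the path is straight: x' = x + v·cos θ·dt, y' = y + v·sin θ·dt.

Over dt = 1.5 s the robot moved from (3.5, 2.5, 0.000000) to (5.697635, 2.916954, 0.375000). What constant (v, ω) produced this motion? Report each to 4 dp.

Δθ = 0.375000 − 0.000000 = 0.375000
ω = Δθ/dt = 0.375000/1.5 = 0.2500
R = Δx/(sin θ' − sin θ) = 6.0000
v = R·ω = 6.0000·0.2500 = 1.5000

v = 1.5000, ω = 0.2500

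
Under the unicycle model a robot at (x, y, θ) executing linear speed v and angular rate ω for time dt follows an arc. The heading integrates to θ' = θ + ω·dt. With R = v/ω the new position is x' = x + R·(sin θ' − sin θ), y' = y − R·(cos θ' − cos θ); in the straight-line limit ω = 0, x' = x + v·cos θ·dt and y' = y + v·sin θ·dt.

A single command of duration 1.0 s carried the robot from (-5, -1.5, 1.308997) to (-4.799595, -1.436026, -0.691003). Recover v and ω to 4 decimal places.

v = 0.2500, ω = -2.0000

Δθ = -0.691003 − 1.308997 = -2.000000
ω = Δθ/dt = -2.000000/1.0 = -2.0000
R = Δx/(sin θ' − sin θ) = -0.1250
v = R·ω = -0.1250·-2.0000 = 0.2500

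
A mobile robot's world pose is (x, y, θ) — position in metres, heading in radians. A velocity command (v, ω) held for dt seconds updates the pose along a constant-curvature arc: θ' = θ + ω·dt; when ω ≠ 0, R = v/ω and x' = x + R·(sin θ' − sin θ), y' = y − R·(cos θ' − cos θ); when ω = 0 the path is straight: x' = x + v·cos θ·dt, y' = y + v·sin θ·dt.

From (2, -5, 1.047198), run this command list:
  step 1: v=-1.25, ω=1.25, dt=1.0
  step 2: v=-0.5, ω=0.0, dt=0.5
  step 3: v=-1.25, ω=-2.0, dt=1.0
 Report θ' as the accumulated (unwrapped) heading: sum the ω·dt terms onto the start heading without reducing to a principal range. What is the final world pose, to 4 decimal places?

(2.0003, -7.3638, 0.2972)

step 1: θ'=2.2972 (R=-1.0000) → pose (2.1185, -6.1642, 2.2972)
step 2: θ'=2.2972 (straight) → pose (2.2845, -6.3511, 2.2972)
step 3: θ'=0.2972 (R=0.6250) → pose (2.0003, -7.3638, 0.2972)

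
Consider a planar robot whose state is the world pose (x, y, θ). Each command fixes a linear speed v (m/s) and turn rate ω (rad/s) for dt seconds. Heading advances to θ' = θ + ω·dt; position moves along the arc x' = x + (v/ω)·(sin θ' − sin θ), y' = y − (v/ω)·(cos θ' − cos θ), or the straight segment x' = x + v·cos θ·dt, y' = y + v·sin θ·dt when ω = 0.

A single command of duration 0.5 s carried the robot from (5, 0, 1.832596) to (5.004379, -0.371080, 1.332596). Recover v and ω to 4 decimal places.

v = -0.7500, ω = -1.0000

Δθ = 1.332596 − 1.832596 = -0.500000
ω = Δθ/dt = -0.500000/0.5 = -1.0000
R = −Δy/(cos θ' − cos θ) = 0.7500
v = R·ω = 0.7500·-1.0000 = -0.7500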